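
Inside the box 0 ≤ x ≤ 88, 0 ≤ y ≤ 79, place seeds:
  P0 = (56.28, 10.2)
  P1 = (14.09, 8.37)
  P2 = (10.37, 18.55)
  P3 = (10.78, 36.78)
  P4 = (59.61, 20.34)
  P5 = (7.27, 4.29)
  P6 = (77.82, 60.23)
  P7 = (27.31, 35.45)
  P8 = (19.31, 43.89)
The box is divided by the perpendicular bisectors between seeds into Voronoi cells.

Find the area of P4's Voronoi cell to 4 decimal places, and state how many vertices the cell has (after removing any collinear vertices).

Area of P4's cell: 1191.0139 (4 vertices)

1. box [0,88]×[0,79]: [(0, 0) (88, 0) (88, 79) (0, 79)]
2. ⊥bis P4·P0 via (57.945,15.27): [(0, 34.2993) (88, 5.3999) (88, 79) (0, 79)]  |A|=5205.2378
3. ⊥bis P4·P1 via (36.85,14.355): [(34.5928, 22.9389) (88, 5.3999) (88, 79) (19.8509, 79)]  |A|=3875.6467
4. ⊥bis P4·P2 via (34.99,19.445): [(34.8663, 22.8491) (88, 5.3999) (88, 79) (32.825, 79)]  |A|=3504.3873
5. ⊥bis P4·P3 via (35.195,28.56): [(34.7109, 27.1222) (34.8663, 22.8491) (88, 5.3999) (88, 79) (52.1771, 79)]  |A|=3002.4168
6. ⊥bis P4·P5 via (33.44,12.315): [(34.7109, 27.1222) (34.8663, 22.8491) (88, 5.3999) (88, 79) (52.1771, 79)]  |A|=3002.4168
7. ⊥bis P4·P6 via (68.715,40.285): [(43.0822, 51.9865) (34.7109, 27.1222) (34.8663, 22.8491) (88, 5.3999) (88, 31.4813)]  |A|=1451.3474
8. ⊥bis P4·P7 via (43.46,27.895): [(52.6803, 47.6049) (40.2694, 21.0747) (88, 5.3999) (88, 31.4813)]  |A|=1191.0139
9. ⊥bis P4·P8 via (39.46,32.115): [(52.6803, 47.6049) (40.2694, 21.0747) (88, 5.3999) (88, 31.4813)]  |A|=1191.0139
10. canonical 4-gon: [(52.6803, 47.6049) (40.2694, 21.0747) (88, 5.3999) (88, 31.4813)]
11. shoelace: 1191.0139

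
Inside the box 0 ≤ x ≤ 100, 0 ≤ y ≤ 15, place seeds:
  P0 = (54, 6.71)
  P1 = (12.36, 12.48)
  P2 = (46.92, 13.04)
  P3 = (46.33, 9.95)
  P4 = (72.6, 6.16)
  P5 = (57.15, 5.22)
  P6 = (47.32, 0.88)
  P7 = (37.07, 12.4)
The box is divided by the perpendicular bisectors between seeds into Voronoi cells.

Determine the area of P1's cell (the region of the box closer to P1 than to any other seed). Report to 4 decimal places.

Area of P1's cell: 370.4851

1. box [0,100]×[0,15]: [(0, 0) (100, 0) (100, 15) (0, 15)]
2. ⊥bis P1·P0 via (33.18,9.595): [(0, 0) (31.8504, 0) (33.929, 15) (0, 15)]  |A|=493.3455
3. ⊥bis P1·P2 via (29.64,12.76): [(0, 0) (29.8468, 0) (29.6037, 15) (0, 15)]  |A|=445.8785
4. ⊥bis P1·P3 via (29.345,11.215): [(0, 0) (28.5097, 0) (29.6078, 14.7442) (29.6037, 15) (0, 15)]  |A|=436.0218
5. ⊥bis P1·P4 via (42.48,9.32): [(0, 0) (28.5097, 0) (29.6078, 14.7442) (29.6037, 15) (0, 15)]  |A|=436.0218
6. ⊥bis P1·P5 via (34.755,8.85): [(0, 0) (28.5097, 0) (29.6078, 14.7442) (29.6037, 15) (0, 15)]  |A|=436.0218
7. ⊥bis P1·P6 via (29.84,6.68): [(0, 0) (27.6235, 0) (28.7662, 3.4439) (29.6078, 14.7442) (29.6037, 15) (0, 15)]  |A|=434.4958
8. ⊥bis P1·P7 via (24.715,12.44): [(0, 0) (24.6747, 0) (24.7233, 15) (0, 15)]  |A|=370.4851
9. canonical 4-gon: [(0, 0) (24.6747, 0) (24.7233, 15) (0, 15)]
10. shoelace: 370.4851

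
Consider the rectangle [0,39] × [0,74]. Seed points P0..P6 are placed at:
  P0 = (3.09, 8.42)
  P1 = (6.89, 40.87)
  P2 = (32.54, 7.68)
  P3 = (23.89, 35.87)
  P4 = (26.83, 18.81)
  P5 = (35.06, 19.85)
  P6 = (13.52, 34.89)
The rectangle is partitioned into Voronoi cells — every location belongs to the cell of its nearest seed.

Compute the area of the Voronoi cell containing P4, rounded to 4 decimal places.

Area of P4's cell: 265.2877

1. box [0,39]×[0,74]: [(0, 0) (39, 0) (39, 74) (0, 74)]
2. ⊥bis P4·P0 via (14.96,13.615): [(0, 47.7969) (20.9187, 0) (39, 0) (39, 74) (0, 74)]  |A|=2386.0747
3. ⊥bis P4·P1 via (16.86,29.84): [(10.4104, 24.0102) (20.9187, 0) (39, 0) (39, 49.8523)]  |A|=929.696
4. ⊥bis P4·P2 via (29.685,13.245): [(10.4104, 24.0102) (17.7922, 7.1437) (39, 18.0239) (39, 49.8523)]  |A|=673.9897
5. ⊥bis P4·P3 via (25.36,27.34): [(11.4403, 24.9412) (10.4104, 24.0102) (17.7922, 7.1437) (39, 18.0239) (39, 29.6906)]  |A|=396.1651
6. ⊥bis P4·P5 via (30.945,19.33): [(29.8353, 28.1112) (11.4403, 24.9412) (10.4104, 24.0102) (17.7922, 7.1437) (31.5904, 14.2225)]  |A|=287.9135
7. ⊥bis P4·P6 via (20.175,26.85): [(29.8353, 28.1112) (19.5593, 26.3403) (12.0948, 20.1617) (17.7922, 7.1437) (31.5904, 14.2225)]  |A|=265.2877
8. canonical 5-gon: [(29.8353, 28.1112) (19.5593, 26.3403) (12.0948, 20.1617) (17.7922, 7.1437) (31.5904, 14.2225)]
9. shoelace: 265.2877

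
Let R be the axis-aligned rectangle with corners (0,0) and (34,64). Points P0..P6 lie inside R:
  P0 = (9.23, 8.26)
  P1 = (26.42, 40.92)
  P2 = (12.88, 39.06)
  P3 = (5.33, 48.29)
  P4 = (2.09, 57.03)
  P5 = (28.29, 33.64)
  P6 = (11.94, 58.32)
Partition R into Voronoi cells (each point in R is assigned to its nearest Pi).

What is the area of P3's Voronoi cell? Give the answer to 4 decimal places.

1. box [0,34]×[0,64]: [(0, 0) (34, 0) (34, 64) (0, 64)]
2. ⊥bis P3·P0 via (7.28,28.275): [(0, 27.5657) (34, 30.8782) (34, 64) (0, 64)]  |A|=1182.4523
3. ⊥bis P3·P1 via (15.875,44.605): [(0, 27.5657) (10.2702, 28.5663) (22.6527, 64) (0, 64)]  |A|=588.4275
4. ⊥bis P3·P2 via (9.105,43.675): [(0, 36.2272) (18.1297, 51.0571) (22.6527, 64) (0, 64)]  |A|=398.3519
5. ⊥bis P3·P4 via (3.71,52.66): [(0, 51.2847) (0, 36.2272) (18.1297, 51.0571) (20.9192, 59.0396)]  |A|=209.1715
6. ⊥bis P3·P5 via (16.81,40.965): [(0, 51.2847) (0, 36.2272) (18.1297, 51.0571) (20.9192, 59.0396)]  |A|=209.1715
7. ⊥bis P3·P6 via (8.635,53.305): [(7.4883, 54.0607) (0, 51.2847) (0, 36.2272) (15.4152, 48.8367)]  |A|=146.6189
8. canonical 4-gon: [(7.4883, 54.0607) (0, 51.2847) (0, 36.2272) (15.4152, 48.8367)]
9. shoelace: 146.6189

Area of P3's cell: 146.6189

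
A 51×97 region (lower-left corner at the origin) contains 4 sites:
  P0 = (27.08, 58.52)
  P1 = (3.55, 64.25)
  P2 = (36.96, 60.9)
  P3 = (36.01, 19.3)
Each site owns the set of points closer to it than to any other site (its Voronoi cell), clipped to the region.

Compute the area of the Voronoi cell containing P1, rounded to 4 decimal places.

1. box [0,51]×[0,97]: [(0, 0) (51, 0) (51, 97) (0, 97)]
2. ⊥bis P1·P0 via (15.315,61.385): [(0, 0) (0.3666, 0) (23.9879, 97) (0, 97)]  |A|=1181.1941
3. ⊥bis P1·P2 via (20.255,62.575): [(0, 0) (0.3666, 0) (23.51, 95.0373) (23.7068, 97) (0, 97)]  |A|=1180.9182
4. ⊥bis P1·P3 via (19.78,41.775): [(0, 27.4912) (8.5679, 33.6783) (23.51, 95.0373) (23.7068, 97) (0, 97)]  |A|=1056.9743
5. canonical 5-gon: [(0, 27.4912) (8.5679, 33.6783) (23.51, 95.0373) (23.7068, 97) (0, 97)]
6. shoelace: 1056.9743

Area of P1's cell: 1056.9743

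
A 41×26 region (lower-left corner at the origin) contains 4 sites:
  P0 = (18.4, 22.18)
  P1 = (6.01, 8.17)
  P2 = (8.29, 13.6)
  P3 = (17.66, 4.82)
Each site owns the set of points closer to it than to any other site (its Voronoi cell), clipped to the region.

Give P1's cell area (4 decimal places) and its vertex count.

Area of P1's cell: 129.6366 (4 vertices)

1. box [0,41]×[0,26]: [(0, 0) (41, 0) (41, 26) (0, 26)]
2. ⊥bis P1·P0 via (12.205,15.175): [(0, 25.9687) (0, 0) (29.3641, 0)]  |A|=381.2745
3. ⊥bis P1·P2 via (7.15,10.885): [(26.0109, 2.9655) (0, 13.8872) (0, 0) (29.3641, 0)]  |A|=224.1492
4. ⊥bis P1·P3 via (11.835,6.495): [(12.4566, 8.6568) (0, 13.8872) (0, 0) (9.9673, 0)]  |A|=129.6366
5. canonical 4-gon: [(12.4566, 8.6568) (0, 13.8872) (0, 0) (9.9673, 0)]
6. shoelace: 129.6366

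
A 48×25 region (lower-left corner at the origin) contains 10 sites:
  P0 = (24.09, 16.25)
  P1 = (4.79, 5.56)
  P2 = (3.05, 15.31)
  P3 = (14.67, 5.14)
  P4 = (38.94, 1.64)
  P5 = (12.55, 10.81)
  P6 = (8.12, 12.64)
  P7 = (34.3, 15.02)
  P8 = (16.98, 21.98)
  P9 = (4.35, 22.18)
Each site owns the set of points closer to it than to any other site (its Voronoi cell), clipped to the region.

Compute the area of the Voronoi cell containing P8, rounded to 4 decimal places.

1. box [0,48]×[0,25]: [(0, 0) (48, 0) (48, 25) (0, 25)]
2. ⊥bis P8·P0 via (20.535,19.115): [(0, 0) (5.1301, 0) (25.2778, 25) (0, 25)]  |A|=380.0981
3. ⊥bis P8·P1 via (10.885,13.77): [(0, 21.8509) (14.2276, 11.2885) (25.2778, 25) (0, 25)]  |A|=195.7
4. ⊥bis P8·P2 via (10.015,18.645): [(13.1568, 12.0834) (14.2276, 11.2885) (25.2778, 25) (6.9721, 25)]  |A|=129.9561
5. ⊥bis P8·P3 via (15.825,13.56): [(12.2125, 14.0555) (16.035, 13.5312) (25.2778, 25) (6.9721, 25)]  |A|=124.5155
6. ⊥bis P8·P4 via (27.96,11.81): [(12.2125, 14.0555) (16.035, 13.5312) (25.2778, 25) (6.9721, 25)]  |A|=124.5155
7. ⊥bis P8·P5 via (14.765,16.395): [(10.2314, 18.193) (17.4763, 15.3197) (25.2778, 25) (6.9721, 25)]  |A|=108.5778
8. ⊥bis P8·P6 via (12.55,17.31): [(9.0765, 20.605) (12.6162, 17.2472) (17.4763, 15.3197) (25.2778, 25) (6.9721, 25)]  |A|=106.248
9. ⊥bis P8·P7 via (25.64,18.5): [(9.0765, 20.605) (12.6162, 17.2472) (17.4763, 15.3197) (25.2778, 25) (6.9721, 25)]  |A|=106.248
10. ⊥bis P8·P9 via (10.665,22.08): [(10.6185, 19.1423) (12.6162, 17.2472) (17.4763, 15.3197) (25.2778, 25) (10.7112, 25)]  |A|=93.4471
11. canonical 5-gon: [(10.6185, 19.1423) (12.6162, 17.2472) (17.4763, 15.3197) (25.2778, 25) (10.7112, 25)]
12. shoelace: 93.4471

Area of P8's cell: 93.4471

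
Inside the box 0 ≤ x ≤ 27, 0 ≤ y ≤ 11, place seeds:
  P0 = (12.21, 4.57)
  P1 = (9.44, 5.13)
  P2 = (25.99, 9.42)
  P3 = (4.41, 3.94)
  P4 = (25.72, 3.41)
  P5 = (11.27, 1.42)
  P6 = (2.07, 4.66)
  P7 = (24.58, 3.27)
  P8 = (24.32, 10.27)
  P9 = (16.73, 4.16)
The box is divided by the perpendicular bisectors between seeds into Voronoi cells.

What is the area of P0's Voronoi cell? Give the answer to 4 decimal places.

1. box [0,27]×[0,11]: [(0, 0) (27, 0) (27, 11) (0, 11)]
2. ⊥bis P0·P1 via (10.825,4.85): [(9.8445, 0) (27, 0) (27, 11) (12.0683, 11)]  |A|=176.4795
3. ⊥bis P0·P2 via (19.1,6.995): [(9.8445, 0) (21.562, 0) (17.6904, 11) (12.0683, 11)]  |A|=95.3675
4. ⊥bis P0·P3 via (8.31,4.255): [(9.8445, 0) (21.562, 0) (17.6904, 11) (12.0683, 11)]  |A|=95.3675
5. ⊥bis P0·P4 via (18.965,3.99): [(9.8445, 0) (18.6224, 0) (19.1989, 6.714) (17.6904, 11) (12.0683, 11)]  |A|=85.4994
6. ⊥bis P0·P5 via (11.74,2.995): [(10.5234, 3.3581) (18.7012, 0.9177) (19.1989, 6.714) (17.6904, 11) (12.0683, 11)]  |A|=66.9125
7. ⊥bis P0·P6 via (7.14,4.615): [(10.5234, 3.3581) (18.7012, 0.9177) (19.1989, 6.714) (17.6904, 11) (12.0683, 11)]  |A|=66.9125
8. ⊥bis P0·P7 via (18.395,3.92): [(10.5234, 3.3581) (18.0984, 1.0976) (18.806, 7.8304) (17.6904, 11) (12.0683, 11)]  |A|=63.4029
9. ⊥bis P0·P8 via (18.265,7.42): [(10.5234, 3.3581) (18.0984, 1.0976) (18.672, 6.5554) (16.5799, 11) (12.0683, 11)]  |A|=60.0116
10. ⊥bis P0·P9 via (14.47,4.365): [(10.5234, 3.3581) (14.2771, 2.2379) (15.0718, 11) (12.0683, 11)]  |A|=28.3666
11. canonical 4-gon: [(10.5234, 3.3581) (14.2771, 2.2379) (15.0718, 11) (12.0683, 11)]
12. shoelace: 28.3666

Area of P0's cell: 28.3666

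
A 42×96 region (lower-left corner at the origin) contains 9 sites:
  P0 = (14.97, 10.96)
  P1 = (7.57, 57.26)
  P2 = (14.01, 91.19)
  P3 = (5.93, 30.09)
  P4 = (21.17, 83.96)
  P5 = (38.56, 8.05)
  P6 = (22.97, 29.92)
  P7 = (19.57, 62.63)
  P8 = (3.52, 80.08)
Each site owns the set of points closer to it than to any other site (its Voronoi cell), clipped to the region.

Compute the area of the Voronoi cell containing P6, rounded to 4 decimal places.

1. box [0,42]×[0,96]: [(0, 0) (42, 0) (42, 96) (0, 96)]
2. ⊥bis P6·P0 via (18.97,20.44): [(0, 28.4442) (42, 10.7227) (42, 96) (0, 96)]  |A|=3209.4947
3. ⊥bis P6·P1 via (15.27,43.59): [(0, 34.9888) (0, 28.4442) (42, 10.7227) (42, 58.6464)]  |A|=1143.833
4. ⊥bis P6·P2 via (18.49,60.555): [(0, 34.9888) (0, 28.4442) (42, 10.7227) (42, 58.6464)]  |A|=1143.833
5. ⊥bis P6·P3 via (14.45,30.005): [(14.5817, 43.2023) (14.3739, 22.3793) (42, 10.7227) (42, 58.6464)]  |A|=945.8338
6. ⊥bis P6·P4 via (22.07,56.94): [(40.0328, 57.5383) (14.5817, 43.2023) (14.3739, 22.3793) (42, 10.7227) (42, 57.6038)]  |A|=944.8083
7. ⊥bis P6·P5 via (30.765,18.985): [(40.0328, 57.5383) (14.5817, 43.2023) (14.3739, 22.3793) (27.6615, 16.7727) (42, 26.9939) (42, 57.6038)]  |A|=828.1566
8. ⊥bis P6·P7 via (21.27,46.275): [(19.7577, 46.1178) (14.5817, 43.2023) (14.3739, 22.3793) (27.6615, 16.7727) (42, 26.9939) (42, 48.4298)]  |A|=715.561
9. ⊥bis P6·P8 via (13.245,55): [(19.7577, 46.1178) (14.5817, 43.2023) (14.3739, 22.3793) (27.6615, 16.7727) (42, 26.9939) (42, 48.4298)]  |A|=715.561
10. canonical 6-gon: [(19.7577, 46.1178) (14.5817, 43.2023) (14.3739, 22.3793) (27.6615, 16.7727) (42, 26.9939) (42, 48.4298)]
11. shoelace: 715.561

Area of P6's cell: 715.5610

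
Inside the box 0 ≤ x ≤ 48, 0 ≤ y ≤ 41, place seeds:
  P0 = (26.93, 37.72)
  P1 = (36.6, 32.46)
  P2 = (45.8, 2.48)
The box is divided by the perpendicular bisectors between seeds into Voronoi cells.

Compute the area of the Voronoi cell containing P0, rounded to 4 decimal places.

1. box [0,48]×[0,41]: [(0, 0) (48, 0) (48, 41) (0, 41)]
2. ⊥bis P0·P1 via (31.765,35.09): [(0, 0) (12.6778, 0) (34.9797, 41) (0, 41)]  |A|=976.9793
3. ⊥bis P0·P2 via (36.365,20.1): [(0, 0.6276) (18.3697, 10.464) (34.9797, 41) (0, 41)]  |A|=904.8846
4. canonical 4-gon: [(0, 0.6276) (18.3697, 10.464) (34.9797, 41) (0, 41)]
5. shoelace: 904.8846

Area of P0's cell: 904.8846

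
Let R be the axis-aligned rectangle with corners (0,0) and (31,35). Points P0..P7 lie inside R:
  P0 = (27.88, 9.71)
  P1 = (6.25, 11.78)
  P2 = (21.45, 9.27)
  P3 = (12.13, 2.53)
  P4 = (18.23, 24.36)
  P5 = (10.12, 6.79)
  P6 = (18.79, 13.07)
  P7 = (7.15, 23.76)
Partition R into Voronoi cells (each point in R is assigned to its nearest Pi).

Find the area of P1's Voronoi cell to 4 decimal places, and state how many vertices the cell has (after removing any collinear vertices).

1. box [0,31]×[0,35]: [(0, 0) (31, 0) (31, 35) (0, 35)]
2. ⊥bis P1·P0 via (17.065,10.745): [(0, 0) (16.0367, 0) (19.3862, 35) (0, 35)]  |A|=619.901
3. ⊥bis P1·P2 via (13.85,10.525): [(0, 0) (12.112, 0) (17.8916, 35) (0, 35)]  |A|=525.0627
4. ⊥bis P1·P3 via (9.19,7.155): [(0, 1.3131) (13.7748, 10.0694) (17.8916, 35) (0, 35)]  |A|=455.0382
5. ⊥bis P1·P4 via (12.24,18.07): [(0, 29.7262) (0, 1.3131) (13.7748, 10.0694) (14.7078, 15.7199)]  |A|=243.7791
6. ⊥bis P1·P5 via (8.185,9.285): [(0, 29.7262) (0, 2.9371) (14.4472, 14.1417) (14.7078, 15.7199)]  |A|=206.9451
7. ⊥bis P1·P6 via (12.52,12.425): [(11.9066, 18.3875) (0, 29.7262) (0, 2.9371) (12.4988, 12.6306)]  |A|=198.3314
8. ⊥bis P1·P7 via (6.7,17.77): [(12.0112, 17.371) (0, 18.2733) (0, 2.9371) (12.4988, 12.6306)]  |A|=124.0914
9. canonical 4-gon: [(12.0112, 17.371) (0, 18.2733) (0, 2.9371) (12.4988, 12.6306)]
10. shoelace: 124.0914

Area of P1's cell: 124.0914 (4 vertices)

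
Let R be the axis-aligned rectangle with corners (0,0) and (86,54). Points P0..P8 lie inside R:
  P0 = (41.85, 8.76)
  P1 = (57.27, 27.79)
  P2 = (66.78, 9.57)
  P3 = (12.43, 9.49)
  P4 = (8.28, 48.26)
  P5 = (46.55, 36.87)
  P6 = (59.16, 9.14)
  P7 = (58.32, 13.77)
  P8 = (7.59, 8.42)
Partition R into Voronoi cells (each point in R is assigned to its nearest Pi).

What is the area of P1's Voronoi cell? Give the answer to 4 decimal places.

1. box [0,86]×[0,54]: [(0, 0) (86, 0) (86, 54) (0, 54)]
2. ⊥bis P1·P0 via (49.56,18.275): [(72.1134, 0) (86, 0) (86, 54) (5.4714, 54)]  |A|=2549.2117
3. ⊥bis P1·P2 via (62.025,18.68): [(54.1396, 14.5642) (86, 31.1938) (86, 54) (5.4714, 54)]  |A|=1951.1636
4. ⊥bis P1·P3 via (34.85,18.64): [(27.8045, 35.9035) (54.1396, 14.5642) (86, 31.1938) (86, 54) (20.419, 54)]  |A|=1815.9141
5. ⊥bis P1·P4 via (32.775,38.025): [(30.8555, 33.4312) (54.1396, 14.5642) (86, 31.1938) (86, 54) (39.45, 54)]  |A|=1601.7141
6. ⊥bis P1·P5 via (51.91,32.33): [(43.894, 22.8662) (54.1396, 14.5642) (86, 31.1938) (86, 54) (70.2648, 54)]  |A|=942.5293
7. ⊥bis P1·P6 via (58.215,18.465): [(43.894, 22.8662) (50.3137, 17.6643) (62.4318, 18.8923) (86, 31.1938) (86, 54) (70.2648, 54)]  |A|=921.3964
8. ⊥bis P1·P7 via (57.795,20.78): [(43.894, 22.8662) (47.4268, 20.0035) (67.431, 21.5017) (86, 31.1938) (86, 54) (70.2648, 54)]  |A|=883.0964
9. ⊥bis P1·P8 via (32.43,18.105): [(43.894, 22.8662) (47.4268, 20.0035) (67.431, 21.5017) (86, 31.1938) (86, 54) (70.2648, 54)]  |A|=883.0964
10. canonical 6-gon: [(43.894, 22.8662) (47.4268, 20.0035) (67.431, 21.5017) (86, 31.1938) (86, 54) (70.2648, 54)]
11. shoelace: 883.0964

Area of P1's cell: 883.0964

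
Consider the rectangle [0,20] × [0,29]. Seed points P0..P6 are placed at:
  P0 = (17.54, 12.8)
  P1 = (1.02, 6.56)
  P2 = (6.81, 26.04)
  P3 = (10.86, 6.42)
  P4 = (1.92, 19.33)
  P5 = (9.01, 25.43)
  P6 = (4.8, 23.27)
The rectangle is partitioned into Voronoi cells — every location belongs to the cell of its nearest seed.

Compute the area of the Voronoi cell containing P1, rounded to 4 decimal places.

1. box [0,20]×[0,29]: [(0, 0) (20, 0) (20, 29) (0, 29)]
2. ⊥bis P1·P0 via (9.28,9.68): [(0, 0) (12.9364, 0) (1.9824, 29) (0, 29)]  |A|=216.3217
3. ⊥bis P1·P2 via (3.915,16.3): [(0, 17.4636) (0, 0) (12.9364, 0) (7.1417, 15.3409)]  |A|=161.5883
4. ⊥bis P1·P3 via (5.94,6.49): [(6.0705, 15.6593) (0, 17.4636) (0, 0) (5.8477, 0)]  |A|=98.7914
5. ⊥bis P1·P4 via (1.47,12.945): [(6.0273, 12.6238) (0, 13.0486) (0, 0) (5.8477, 0)]  |A|=76.2336
6. ⊥bis P1·P5 via (5.015,15.995): [(6.0273, 12.6238) (0, 13.0486) (0, 0) (5.8477, 0)]  |A|=76.2336
7. ⊥bis P1·P6 via (2.91,14.915): [(6.0273, 12.6238) (0, 13.0486) (0, 0) (5.8477, 0)]  |A|=76.2336
8. canonical 4-gon: [(6.0273, 12.6238) (0, 13.0486) (0, 0) (5.8477, 0)]
9. shoelace: 76.2336

Area of P1's cell: 76.2336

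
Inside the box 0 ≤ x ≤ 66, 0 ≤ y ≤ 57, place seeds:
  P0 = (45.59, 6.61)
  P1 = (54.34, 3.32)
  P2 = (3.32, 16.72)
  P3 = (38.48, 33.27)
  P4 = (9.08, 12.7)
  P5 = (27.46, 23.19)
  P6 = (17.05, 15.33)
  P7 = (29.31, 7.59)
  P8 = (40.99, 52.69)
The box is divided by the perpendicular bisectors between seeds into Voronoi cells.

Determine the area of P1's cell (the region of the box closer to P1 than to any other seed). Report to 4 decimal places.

Area of P1's cell: 341.9369

1. box [0,66]×[0,57]: [(0, 0) (66, 0) (66, 57) (0, 57)]
2. ⊥bis P1·P0 via (49.965,4.965): [(48.0982, 0) (66, 0) (66, 47.6113)]  |A|=426.1647
3. ⊥bis P1·P2 via (28.83,10.02): [(48.0982, 0) (66, 0) (66, 47.6113)]  |A|=426.1647
4. ⊥bis P1·P3 via (46.41,18.295): [(57.107, 23.9596) (48.0982, 0) (66, 0) (66, 28.6689)]  |A|=341.9369
5. ⊥bis P1·P4 via (31.71,8.01): [(57.107, 23.9596) (48.0982, 0) (66, 0) (66, 28.6689)]  |A|=341.9369
6. ⊥bis P1·P5 via (40.9,13.255): [(57.107, 23.9596) (48.0982, 0) (66, 0) (66, 28.6689)]  |A|=341.9369
7. ⊥bis P1·P6 via (35.695,9.325): [(57.107, 23.9596) (48.0982, 0) (66, 0) (66, 28.6689)]  |A|=341.9369
8. ⊥bis P1·P7 via (41.825,5.455): [(57.107, 23.9596) (48.0982, 0) (66, 0) (66, 28.6689)]  |A|=341.9369
9. ⊥bis P1·P8 via (47.665,28.005): [(57.107, 23.9596) (48.0982, 0) (66, 0) (66, 28.6689)]  |A|=341.9369
10. canonical 4-gon: [(57.107, 23.9596) (48.0982, 0) (66, 0) (66, 28.6689)]
11. shoelace: 341.9369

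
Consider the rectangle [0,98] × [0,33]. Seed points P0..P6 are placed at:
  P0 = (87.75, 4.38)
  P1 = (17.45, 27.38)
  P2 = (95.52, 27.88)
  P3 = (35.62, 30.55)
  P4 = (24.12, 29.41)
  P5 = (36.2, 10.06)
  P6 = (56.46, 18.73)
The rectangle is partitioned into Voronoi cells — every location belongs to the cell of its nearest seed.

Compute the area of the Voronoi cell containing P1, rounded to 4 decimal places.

1. box [0,98]×[0,33]: [(0, 0) (98, 0) (98, 33) (0, 33)]
2. ⊥bis P1·P0 via (52.6,15.88): [(0, 0) (47.4046, 0) (58.2011, 33) (0, 33)]  |A|=1742.4939
3. ⊥bis P1·P2 via (56.485,27.63): [(0, 0) (47.4046, 0) (56.4842, 27.7522) (56.4506, 33) (0, 33)]  |A|=1737.9007
4. ⊥bis P1·P3 via (26.535,28.965): [(0, 0) (31.5883, 0) (25.831, 33) (0, 33)]  |A|=947.4196
5. ⊥bis P1·P4 via (20.785,28.395): [(0, 0) (29.427, 0) (19.3835, 33) (0, 33)]  |A|=805.3722
6. ⊥bis P1·P5 via (26.825,18.72): [(0, 0) (9.5327, 0) (24.4967, 16.1995) (19.3835, 33) (0, 33)]  |A|=644.2342
7. ⊥bis P1·P6 via (36.955,23.055): [(0, 0) (9.5327, 0) (24.4967, 16.1995) (19.3835, 33) (0, 33)]  |A|=644.2342
8. canonical 5-gon: [(0, 0) (9.5327, 0) (24.4967, 16.1995) (19.3835, 33) (0, 33)]
9. shoelace: 644.2342

Area of P1's cell: 644.2342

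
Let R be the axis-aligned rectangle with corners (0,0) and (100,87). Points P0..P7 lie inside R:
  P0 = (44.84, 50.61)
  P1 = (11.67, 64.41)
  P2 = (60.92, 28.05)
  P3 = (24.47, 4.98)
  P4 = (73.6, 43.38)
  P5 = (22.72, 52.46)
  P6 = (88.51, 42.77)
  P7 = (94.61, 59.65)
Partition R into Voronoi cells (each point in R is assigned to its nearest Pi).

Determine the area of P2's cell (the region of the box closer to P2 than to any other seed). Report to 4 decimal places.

Area of P2's cell: 1468.2608

1. box [0,100]×[0,87]: [(0, 0) (100, 0) (100, 87) (0, 87)]
2. ⊥bis P2·P0 via (52.88,39.33): [(0, 1.6389) (0, 0) (100, 0) (100, 72.9155)]  |A|=3727.7234
3. ⊥bis P2·P1 via (36.295,46.23): [(7.1226, 6.7157) (2.1646, 0) (100, 0) (100, 72.9155)]  |A|=3714.6183
4. ⊥bis P2·P3 via (42.695,16.515): [(35.9103, 27.2346) (53.1477, 0) (100, 0) (100, 72.9155)]  |A|=2974.5678
5. ⊥bis P2·P4 via (67.26,35.715): [(58.2565, 43.1622) (35.9103, 27.2346) (53.1477, 0) (100, 0) (100, 8.6346)]  |A|=1632.9101
6. ⊥bis P2·P5 via (41.82,40.255): [(58.2565, 43.1622) (35.9103, 27.2346) (53.1477, 0) (100, 0) (100, 8.6346)]  |A|=1632.9101
7. ⊥bis P2·P6 via (74.715,35.41): [(80.3122, 24.9191) (58.2565, 43.1622) (35.9103, 27.2346) (53.1477, 0) (93.6072, 0)]  |A|=1468.2608
8. ⊥bis P2·P7 via (77.765,43.85): [(80.3122, 24.9191) (58.2565, 43.1622) (35.9103, 27.2346) (53.1477, 0) (93.6072, 0)]  |A|=1468.2608
9. canonical 5-gon: [(80.3122, 24.9191) (58.2565, 43.1622) (35.9103, 27.2346) (53.1477, 0) (93.6072, 0)]
10. shoelace: 1468.2608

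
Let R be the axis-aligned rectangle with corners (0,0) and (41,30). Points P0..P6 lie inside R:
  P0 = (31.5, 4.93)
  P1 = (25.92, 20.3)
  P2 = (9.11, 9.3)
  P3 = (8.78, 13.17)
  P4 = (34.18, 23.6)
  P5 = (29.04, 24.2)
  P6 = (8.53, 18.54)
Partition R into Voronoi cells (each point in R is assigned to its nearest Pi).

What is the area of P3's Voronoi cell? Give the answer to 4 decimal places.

1. box [0,41]×[0,30]: [(0, 0) (41, 0) (41, 30) (0, 30)]
2. ⊥bis P3·P0 via (20.14,9.05): [(0, 0) (16.8578, 0) (27.7381, 30) (0, 30)]  |A|=668.9377
3. ⊥bis P3·P1 via (17.35,16.735): [(0, 0) (16.8578, 0) (20.3295, 9.5725) (11.8319, 30) (0, 30)]  |A|=506.4766
4. ⊥bis P3·P2 via (8.945,11.235): [(0, 10.4722) (19.2716, 12.1156) (11.8319, 30) (0, 30)]  |A|=293.9695
5. ⊥bis P3·P4 via (21.48,18.385): [(0, 10.4722) (19.2716, 12.1156) (11.8319, 30) (0, 30)]  |A|=293.9695
6. ⊥bis P3·P5 via (18.91,18.685): [(0, 10.4722) (19.2716, 12.1156) (11.8319, 30) (0, 30)]  |A|=293.9695
7. ⊥bis P3·P6 via (8.655,15.855): [(0, 15.4521) (0, 10.4722) (19.2716, 12.1156) (17.5439, 16.2688)]  |A|=85.1224
8. canonical 4-gon: [(0, 15.4521) (0, 10.4722) (19.2716, 12.1156) (17.5439, 16.2688)]
9. shoelace: 85.1224

Area of P3's cell: 85.1224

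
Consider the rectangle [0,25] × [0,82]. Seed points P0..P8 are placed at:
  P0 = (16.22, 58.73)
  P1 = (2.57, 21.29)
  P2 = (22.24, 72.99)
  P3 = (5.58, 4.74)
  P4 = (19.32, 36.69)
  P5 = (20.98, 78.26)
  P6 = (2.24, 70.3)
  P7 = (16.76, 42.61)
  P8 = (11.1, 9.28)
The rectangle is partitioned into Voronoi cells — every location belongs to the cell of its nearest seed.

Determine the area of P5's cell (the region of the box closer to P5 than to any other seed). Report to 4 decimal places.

Area of P5's cell: 108.3885

1. box [0,25]×[0,82]: [(0, 0) (25, 0) (25, 82) (0, 82)]
2. ⊥bis P5·P0 via (18.6,68.495): [(0, 73.0283) (25, 66.9351) (25, 82) (0, 82)]  |A|=300.4565
3. ⊥bis P5·P1 via (11.775,49.775): [(0, 73.0283) (25, 66.9351) (25, 82) (0, 82)]  |A|=300.4565
4. ⊥bis P5·P2 via (21.61,75.625): [(0, 73.0283) (5.323, 71.731) (25, 76.4355) (25, 82) (0, 82)]  |A|=206.9873
5. ⊥bis P5·P3 via (13.28,41.5): [(0, 73.0283) (5.323, 71.731) (25, 76.4355) (25, 82) (0, 82)]  |A|=206.9873
6. ⊥bis P5·P4 via (20.15,57.475): [(0, 73.0283) (5.323, 71.731) (25, 76.4355) (25, 82) (0, 82)]  |A|=206.9873
7. ⊥bis P5·P6 via (11.61,74.28): [(12.0133, 73.3305) (25, 76.4355) (25, 82) (8.3309, 82)]  |A|=108.3885
8. ⊥bis P5·P7 via (18.87,60.435): [(12.0133, 73.3305) (25, 76.4355) (25, 82) (8.3309, 82)]  |A|=108.3885
9. ⊥bis P5·P8 via (16.04,43.77): [(12.0133, 73.3305) (25, 76.4355) (25, 82) (8.3309, 82)]  |A|=108.3885
10. canonical 4-gon: [(12.0133, 73.3305) (25, 76.4355) (25, 82) (8.3309, 82)]
11. shoelace: 108.3885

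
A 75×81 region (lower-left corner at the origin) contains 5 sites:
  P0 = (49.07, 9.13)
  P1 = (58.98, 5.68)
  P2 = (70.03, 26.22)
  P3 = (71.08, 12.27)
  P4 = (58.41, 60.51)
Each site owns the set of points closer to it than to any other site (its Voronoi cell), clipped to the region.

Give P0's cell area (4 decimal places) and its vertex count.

Area of P0's cell: 2118.5910 (5 vertices)

1. box [0,75]×[0,81]: [(0, 0) (75, 0) (75, 81) (0, 81)]
2. ⊥bis P0·P1 via (54.025,7.405): [(0, 0) (51.4471, 0) (75, 67.6549) (75, 81) (0, 81)]  |A|=5278.2642
3. ⊥bis P0·P2 via (59.55,17.675): [(0, 0) (51.4471, 0) (58.1837, 19.3507) (7.9172, 81) (0, 81)]  |A|=3098.2519
4. ⊥bis P0·P3 via (60.075,10.7): [(0, 0) (51.4471, 0) (58.1837, 19.3507) (7.9172, 81) (0, 81)]  |A|=3098.2519
5. ⊥bis P0·P4 via (53.74,34.82): [(0, 44.589) (0, 0) (51.4471, 0) (58.1837, 19.3507) (44.149, 36.5635)]  |A|=2118.591
6. canonical 5-gon: [(0, 44.589) (0, 0) (51.4471, 0) (58.1837, 19.3507) (44.149, 36.5635)]
7. shoelace: 2118.591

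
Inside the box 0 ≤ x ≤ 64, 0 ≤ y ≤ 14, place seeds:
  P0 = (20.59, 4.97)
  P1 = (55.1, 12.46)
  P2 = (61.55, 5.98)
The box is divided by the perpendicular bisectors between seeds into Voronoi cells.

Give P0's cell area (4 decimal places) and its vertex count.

1. box [0,64]×[0,14]: [(0, 0) (64, 0) (64, 14) (0, 14)]
2. ⊥bis P0·P1 via (37.845,8.715): [(0, 0) (39.7365, 0) (36.698, 14) (0, 14)]  |A|=535.0411
3. ⊥bis P0·P2 via (41.07,5.475): [(0, 0) (39.7365, 0) (36.698, 14) (0, 14)]  |A|=535.0411
4. canonical 4-gon: [(0, 0) (39.7365, 0) (36.698, 14) (0, 14)]
5. shoelace: 535.0411

Area of P0's cell: 535.0411 (4 vertices)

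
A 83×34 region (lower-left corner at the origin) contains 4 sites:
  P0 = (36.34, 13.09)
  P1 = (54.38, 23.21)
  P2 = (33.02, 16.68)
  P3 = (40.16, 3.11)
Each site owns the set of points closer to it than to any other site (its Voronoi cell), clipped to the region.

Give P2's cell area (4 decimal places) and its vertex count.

1. box [0,83]×[0,34]: [(0, 0) (83, 0) (83, 34) (0, 34)]
2. ⊥bis P2·P0 via (34.68,14.885): [(0, 0) (18.5845, 0) (55.3495, 34) (0, 34)]  |A|=1256.8781
3. ⊥bis P2·P1 via (43.7,19.945): [(0, 0) (18.5845, 0) (42.9179, 22.5033) (39.4032, 34) (0, 34)]  |A|=1165.2133
4. ⊥bis P2·P3 via (36.59,9.895): [(0, 0) (17.784, 0) (19.6411, 0.9772) (42.9179, 22.5033) (39.4032, 34) (0, 34)]  |A|=1164.8222
5. canonical 6-gon: [(0, 0) (17.784, 0) (19.6411, 0.9772) (42.9179, 22.5033) (39.4032, 34) (0, 34)]
6. shoelace: 1164.8222

Area of P2's cell: 1164.8222 (6 vertices)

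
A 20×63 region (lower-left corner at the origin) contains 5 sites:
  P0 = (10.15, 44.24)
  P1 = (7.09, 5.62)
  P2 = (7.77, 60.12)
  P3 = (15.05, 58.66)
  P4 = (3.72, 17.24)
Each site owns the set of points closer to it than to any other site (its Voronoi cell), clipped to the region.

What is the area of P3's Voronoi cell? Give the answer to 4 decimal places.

1. box [0,20]×[0,63]: [(0, 0) (20, 0) (20, 63) (0, 63)]
2. ⊥bis P3·P0 via (12.6,51.45): [(0, 55.7316) (20, 48.9354) (20, 63) (0, 63)]  |A|=213.3301
3. ⊥bis P3·P1 via (11.07,32.14): [(0, 55.7316) (20, 48.9354) (20, 63) (0, 63)]  |A|=213.3301
4. ⊥bis P3·P2 via (11.41,59.39): [(9.9952, 52.3351) (20, 48.9354) (20, 63) (12.134, 63)]  |A|=112.3019
5. ⊥bis P3·P4 via (9.385,37.95): [(9.9952, 52.3351) (20, 48.9354) (20, 63) (12.134, 63)]  |A|=112.3019
6. canonical 4-gon: [(9.9952, 52.3351) (20, 48.9354) (20, 63) (12.134, 63)]
7. shoelace: 112.3019

Area of P3's cell: 112.3019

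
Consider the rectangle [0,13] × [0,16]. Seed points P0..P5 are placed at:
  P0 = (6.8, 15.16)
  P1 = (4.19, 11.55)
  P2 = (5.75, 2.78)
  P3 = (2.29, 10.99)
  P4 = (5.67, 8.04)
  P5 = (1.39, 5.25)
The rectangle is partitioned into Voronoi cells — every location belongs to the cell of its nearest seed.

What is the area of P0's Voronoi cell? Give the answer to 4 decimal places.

1. box [0,13]×[0,16]: [(0, 0) (13, 0) (13, 16) (0, 16)]
2. ⊥bis P0·P1 via (5.495,13.355): [(13, 7.9289) (13, 16) (1.8366, 16)]  |A|=45.0502
3. ⊥bis P0·P2 via (6.275,8.97): [(12.2625, 8.4622) (13, 8.3996) (13, 16) (1.8366, 16)]  |A|=44.8767
4. ⊥bis P0·P3 via (4.545,13.075): [(1.8484, 15.9915) (12.2625, 8.4622) (13, 8.3996) (13, 16) (1.8405, 16)]  |A|=44.8766
5. ⊥bis P0·P4 via (6.235,11.6): [(1.8484, 15.9915) (8.397, 11.2569) (13, 10.5263) (13, 16) (1.8405, 16)]  |A|=39.0723
6. ⊥bis P0·P5 via (4.095,10.205): [(1.8484, 15.9915) (8.397, 11.2569) (13, 10.5263) (13, 16) (1.8405, 16)]  |A|=39.0723
7. canonical 5-gon: [(1.8484, 15.9915) (8.397, 11.2569) (13, 10.5263) (13, 16) (1.8405, 16)]
8. shoelace: 39.0723

Area of P0's cell: 39.0723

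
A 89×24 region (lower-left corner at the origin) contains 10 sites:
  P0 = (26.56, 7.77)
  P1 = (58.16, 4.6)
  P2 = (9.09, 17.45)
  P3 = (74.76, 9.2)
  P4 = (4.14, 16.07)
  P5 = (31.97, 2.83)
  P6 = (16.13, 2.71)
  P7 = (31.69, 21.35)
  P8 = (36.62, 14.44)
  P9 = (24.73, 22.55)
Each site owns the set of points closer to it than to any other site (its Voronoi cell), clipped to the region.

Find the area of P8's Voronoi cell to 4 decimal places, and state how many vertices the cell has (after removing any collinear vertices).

Area of P8's cell: 276.8206 (5 vertices)

1. box [0,89]×[0,24]: [(0, 0) (89, 0) (89, 24) (0, 24)]
2. ⊥bis P8·P0 via (31.59,11.105): [(38.9529, 0) (89, 0) (89, 24) (23.0403, 24)]  |A|=1392.0817
3. ⊥bis P8·P1 via (47.39,9.52): [(38.9529, 0) (43.041, 0) (54.0048, 24) (23.0403, 24)]  |A|=420.6319
4. ⊥bis P8·P2 via (22.855,15.945): [(23.6373, 23.0997) (38.9529, 0) (43.041, 0) (54.0048, 24) (23.7357, 24)]  |A|=420.3189
5. ⊥bis P8·P3 via (55.69,11.82): [(23.6373, 23.0997) (38.9529, 0) (43.041, 0) (54.0048, 24) (23.7357, 24)]  |A|=420.3189
6. ⊥bis P8·P4 via (20.38,15.255): [(23.6373, 23.0997) (38.9529, 0) (43.041, 0) (54.0048, 24) (23.7357, 24)]  |A|=420.3189
7. ⊥bis P8·P5 via (34.295,8.635): [(23.6373, 23.0997) (32.8418, 9.2171) (45.0229, 4.3383) (54.0048, 24) (23.7357, 24)]  |A|=370.2213
8. ⊥bis P8·P6 via (26.375,8.575): [(23.6373, 23.0997) (32.8418, 9.2171) (45.0229, 4.3383) (54.0048, 24) (23.7357, 24)]  |A|=370.2213
9. ⊥bis P8·P7 via (34.155,17.895): [(29.3575, 14.4722) (32.8418, 9.2171) (45.0229, 4.3383) (54.0048, 24) (42.7119, 24)]  |A|=276.8206
10. ⊥bis P8·P9 via (30.675,18.495): [(29.3575, 14.4722) (32.8418, 9.2171) (45.0229, 4.3383) (54.0048, 24) (42.7119, 24)]  |A|=276.8206
11. canonical 5-gon: [(29.3575, 14.4722) (32.8418, 9.2171) (45.0229, 4.3383) (54.0048, 24) (42.7119, 24)]
12. shoelace: 276.8206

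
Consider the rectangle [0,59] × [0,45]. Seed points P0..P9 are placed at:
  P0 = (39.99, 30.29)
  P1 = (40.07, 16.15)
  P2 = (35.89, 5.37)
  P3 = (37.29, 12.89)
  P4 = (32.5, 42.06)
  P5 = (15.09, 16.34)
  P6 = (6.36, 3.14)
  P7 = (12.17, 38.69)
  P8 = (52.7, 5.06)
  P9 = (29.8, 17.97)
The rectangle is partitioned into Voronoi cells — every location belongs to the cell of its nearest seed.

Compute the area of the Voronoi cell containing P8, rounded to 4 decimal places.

Area of P8's cell: 243.3680

1. box [0,59]×[0,45]: [(0, 0) (59, 0) (59, 45) (0, 45)]
2. ⊥bis P8·P0 via (46.345,17.675): [(11.2592, 0) (59, 0) (59, 24.0502)]  |A|=574.0865
3. ⊥bis P8·P1 via (46.385,10.605): [(57.5489, 23.3191) (37.0731, 0) (59, 0) (59, 24.0502)]  |A|=273.1082
4. ⊥bis P8·P2 via (44.295,5.215): [(57.5489, 23.3191) (44.3517, 8.2893) (44.1988, 0) (59, 0) (59, 24.0502)]  |A|=243.5743
5. ⊥bis P8·P3 via (44.995,8.975): [(57.5489, 23.3191) (45.0517, 9.0865) (44.3406, 7.6871) (44.1988, 0) (59, 0) (59, 24.0502)]  |A|=243.368
6. ⊥bis P8·P4 via (42.6,23.56): [(57.5489, 23.3191) (45.0517, 9.0865) (44.3406, 7.6871) (44.1988, 0) (59, 0) (59, 24.0502)]  |A|=243.368
7. ⊥bis P8·P5 via (33.895,10.7): [(57.5489, 23.3191) (45.0517, 9.0865) (44.3406, 7.6871) (44.1988, 0) (59, 0) (59, 24.0502)]  |A|=243.368
8. ⊥bis P8·P6 via (29.53,4.1): [(57.5489, 23.3191) (45.0517, 9.0865) (44.3406, 7.6871) (44.1988, 0) (59, 0) (59, 24.0502)]  |A|=243.368
9. ⊥bis P8·P7 via (32.435,21.875): [(57.5489, 23.3191) (45.0517, 9.0865) (44.3406, 7.6871) (44.1988, 0) (59, 0) (59, 24.0502)]  |A|=243.368
10. ⊥bis P8·P9 via (41.25,11.515): [(57.5489, 23.3191) (45.0517, 9.0865) (44.3406, 7.6871) (44.1988, 0) (59, 0) (59, 24.0502)]  |A|=243.368
11. canonical 6-gon: [(57.5489, 23.3191) (45.0517, 9.0865) (44.3406, 7.6871) (44.1988, 0) (59, 0) (59, 24.0502)]
12. shoelace: 243.368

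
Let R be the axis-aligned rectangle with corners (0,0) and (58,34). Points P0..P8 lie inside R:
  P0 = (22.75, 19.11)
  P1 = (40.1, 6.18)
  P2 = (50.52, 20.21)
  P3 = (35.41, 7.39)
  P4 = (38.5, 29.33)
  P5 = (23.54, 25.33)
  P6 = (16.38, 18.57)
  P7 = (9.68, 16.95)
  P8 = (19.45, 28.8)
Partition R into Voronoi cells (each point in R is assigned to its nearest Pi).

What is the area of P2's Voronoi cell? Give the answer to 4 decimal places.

1. box [0,58]×[0,34]: [(0, 0) (58, 0) (58, 34) (0, 34)]
2. ⊥bis P2·P0 via (36.635,19.66): [(37.4138, 0) (58, 0) (58, 34) (36.067, 34)]  |A|=722.8276
3. ⊥bis P2·P1 via (45.31,13.195): [(36.6359, 19.6372) (58, 3.7702) (58, 34) (36.067, 34)]  |A|=480.4259
4. ⊥bis P2·P3 via (42.965,13.8): [(36.5685, 21.3391) (40.3577, 16.8731) (58, 3.7702) (58, 34) (36.067, 34)]  |A|=477.352
5. ⊥bis P2·P4 via (44.51,24.77): [(39.3867, 18.0175) (40.3577, 16.8731) (58, 3.7702) (58, 34) (51.5131, 34)]  |A|=336.9108
6. ⊥bis P2·P5 via (37.03,22.77): [(39.3867, 18.0175) (40.3577, 16.8731) (58, 3.7702) (58, 34) (51.5131, 34)]  |A|=336.9108
7. ⊥bis P2·P6 via (33.45,19.39): [(39.3867, 18.0175) (40.3577, 16.8731) (58, 3.7702) (58, 34) (51.5131, 34)]  |A|=336.9108
8. ⊥bis P2·P7 via (30.1,18.58): [(39.3867, 18.0175) (40.3577, 16.8731) (58, 3.7702) (58, 34) (51.5131, 34)]  |A|=336.9108
9. ⊥bis P2·P8 via (34.985,24.505): [(39.3867, 18.0175) (40.3577, 16.8731) (58, 3.7702) (58, 34) (51.5131, 34)]  |A|=336.9108
10. canonical 5-gon: [(39.3867, 18.0175) (40.3577, 16.8731) (58, 3.7702) (58, 34) (51.5131, 34)]
11. shoelace: 336.9108

Area of P2's cell: 336.9108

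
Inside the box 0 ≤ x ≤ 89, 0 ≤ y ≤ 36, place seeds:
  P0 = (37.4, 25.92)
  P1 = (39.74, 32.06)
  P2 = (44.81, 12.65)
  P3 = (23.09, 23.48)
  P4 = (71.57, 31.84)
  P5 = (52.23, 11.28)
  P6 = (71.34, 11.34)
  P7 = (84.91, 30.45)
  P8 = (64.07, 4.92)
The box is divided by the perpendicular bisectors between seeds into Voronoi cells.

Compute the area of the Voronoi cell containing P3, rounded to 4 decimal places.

1. box [0,89]×[0,36]: [(0, 0) (89, 0) (89, 36) (0, 36)]
2. ⊥bis P3·P0 via (30.245,24.7): [(0, 0) (34.4566, 0) (28.3182, 36) (0, 36)]  |A|=1129.947
3. ⊥bis P3·P1 via (31.415,27.77): [(0, 0) (34.4566, 0) (28.8841, 32.6814) (27.174, 36) (0, 36)]  |A|=1128.0483
4. ⊥bis P3·P2 via (33.95,18.065): [(0, 0) (24.9425, 0) (32.0322, 14.2187) (28.8841, 32.6814) (27.174, 36) (0, 36)]  |A|=1060.4089
5. ⊥bis P3·P4 via (47.33,27.66): [(0, 0) (24.9425, 0) (32.0322, 14.2187) (28.8841, 32.6814) (27.174, 36) (0, 36)]  |A|=1060.4089
6. ⊥bis P3·P5 via (37.66,17.38): [(0, 0) (24.9425, 0) (32.0322, 14.2187) (28.8841, 32.6814) (27.174, 36) (0, 36)]  |A|=1060.4089
7. ⊥bis P3·P6 via (47.215,17.41): [(0, 0) (24.9425, 0) (32.0322, 14.2187) (28.8841, 32.6814) (27.174, 36) (0, 36)]  |A|=1060.4089
8. ⊥bis P3·P7 via (54,26.965): [(0, 0) (24.9425, 0) (32.0322, 14.2187) (28.8841, 32.6814) (27.174, 36) (0, 36)]  |A|=1060.4089
9. ⊥bis P3·P8 via (43.58,14.2): [(0, 0) (24.9425, 0) (32.0322, 14.2187) (28.8841, 32.6814) (27.174, 36) (0, 36)]  |A|=1060.4089
10. canonical 6-gon: [(0, 0) (24.9425, 0) (32.0322, 14.2187) (28.8841, 32.6814) (27.174, 36) (0, 36)]
11. shoelace: 1060.4089

Area of P3's cell: 1060.4089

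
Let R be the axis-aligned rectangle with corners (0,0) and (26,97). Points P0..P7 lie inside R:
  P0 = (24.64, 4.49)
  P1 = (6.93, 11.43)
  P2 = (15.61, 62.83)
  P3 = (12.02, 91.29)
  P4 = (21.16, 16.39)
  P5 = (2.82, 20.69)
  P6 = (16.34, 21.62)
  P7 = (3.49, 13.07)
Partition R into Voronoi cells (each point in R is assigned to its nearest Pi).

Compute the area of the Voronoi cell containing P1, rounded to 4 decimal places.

Area of P1's cell: 186.2022

1. box [0,26]×[0,97]: [(0, 0) (26, 0) (26, 97) (0, 97)]
2. ⊥bis P1·P0 via (15.785,7.96): [(0, 0) (12.6657, 0) (26, 34.0274) (26, 97) (0, 97)]  |A|=2295.1347
3. ⊥bis P1·P2 via (11.27,37.13): [(0, 39.0332) (0, 0) (12.6657, 0) (26, 34.0274) (26, 34.6425)]  |A|=730.9189
4. ⊥bis P1·P3 via (9.475,51.36): [(0, 39.0332) (0, 0) (12.6657, 0) (26, 34.0274) (26, 34.6425)]  |A|=730.9189
5. ⊥bis P1·P4 via (14.045,13.91): [(5.6188, 38.0843) (0, 39.0332) (0, 0) (12.6657, 0) (15.9617, 8.411)]  |A|=443.2417
6. ⊥bis P1·P5 via (4.875,16.06): [(12.1674, 19.2967) (0, 13.8963) (0, 0) (12.6657, 0) (15.9617, 8.411)]  |A|=240.6408
7. ⊥bis P1·P6 via (11.635,16.525): [(13.8448, 14.4843) (9.7807, 18.2374) (0, 13.8963) (0, 0) (12.6657, 0) (15.9617, 8.411)]  |A|=234.0094
8. ⊥bis P1·P7 via (5.21,12.25): [(13.8448, 14.4843) (9.7807, 18.2374) (7.6038, 17.2712) (0, 1.3217) (0, 0) (12.6657, 0) (15.9617, 8.411)]  |A|=186.2022
9. canonical 7-gon: [(13.8448, 14.4843) (9.7807, 18.2374) (7.6038, 17.2712) (0, 1.3217) (0, 0) (12.6657, 0) (15.9617, 8.411)]
10. shoelace: 186.2022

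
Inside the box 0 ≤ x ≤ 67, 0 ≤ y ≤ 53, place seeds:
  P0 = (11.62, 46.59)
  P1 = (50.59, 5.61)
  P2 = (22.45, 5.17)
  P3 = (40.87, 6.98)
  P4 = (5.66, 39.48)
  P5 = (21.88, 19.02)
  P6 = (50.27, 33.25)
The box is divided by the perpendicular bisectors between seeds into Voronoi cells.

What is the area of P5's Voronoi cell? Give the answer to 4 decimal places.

1. box [0,67]×[0,53]: [(0, 0) (67, 0) (67, 53) (0, 53)]
2. ⊥bis P5·P0 via (16.75,32.805): [(0, 26.5716) (0, 0) (67, 0) (67, 51.5052)]  |A|=2615.5732
3. ⊥bis P5·P1 via (36.235,12.315): [(51.9187, 45.8928) (0, 26.5716) (0, 0) (30.4829, 0)]  |A|=1389.2527
4. ⊥bis P5·P2 via (22.165,12.095): [(36.406, 12.6811) (51.9187, 45.8928) (0, 26.5716) (0, 11.1828)]  |A|=992.4144
5. ⊥bis P5·P3 via (31.375,13): [(31.0326, 12.4599) (51.0486, 44.0301) (51.9187, 45.8928) (0, 26.5716) (0, 11.1828)]  |A|=909.8081
6. ⊥bis P5·P4 via (13.77,29.25): [(31.0326, 12.4599) (51.0486, 44.0301) (51.9187, 45.8928) (19.5852, 33.8601) (0, 18.3336) (0, 11.1828)]  |A|=829.1367
7. ⊥bis P5·P6 via (36.075,26.135): [(31.0326, 12.4599) (37.6767, 22.9394) (30.2193, 37.8175) (19.5852, 33.8601) (0, 18.3336) (0, 11.1828)]  |A|=634.3244
8. canonical 6-gon: [(31.0326, 12.4599) (37.6767, 22.9394) (30.2193, 37.8175) (19.5852, 33.8601) (0, 18.3336) (0, 11.1828)]
9. shoelace: 634.3244

Area of P5's cell: 634.3244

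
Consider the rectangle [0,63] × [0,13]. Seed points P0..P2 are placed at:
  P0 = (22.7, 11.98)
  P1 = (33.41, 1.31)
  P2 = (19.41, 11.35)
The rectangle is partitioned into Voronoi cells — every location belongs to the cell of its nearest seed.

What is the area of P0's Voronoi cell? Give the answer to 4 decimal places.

1. box [0,63]×[0,13]: [(0, 0) (63, 0) (63, 13) (0, 13)]
2. ⊥bis P0·P1 via (28.055,6.645): [(0, 0) (21.4348, 0) (34.3863, 13) (0, 13)]  |A|=362.837
3. ⊥bis P0·P2 via (21.055,11.665): [(22.9898, 1.5608) (34.3863, 13) (20.7994, 13)]  |A|=77.7113
4. canonical 3-gon: [(22.9898, 1.5608) (34.3863, 13) (20.7994, 13)]
5. shoelace: 77.7113

Area of P0's cell: 77.7113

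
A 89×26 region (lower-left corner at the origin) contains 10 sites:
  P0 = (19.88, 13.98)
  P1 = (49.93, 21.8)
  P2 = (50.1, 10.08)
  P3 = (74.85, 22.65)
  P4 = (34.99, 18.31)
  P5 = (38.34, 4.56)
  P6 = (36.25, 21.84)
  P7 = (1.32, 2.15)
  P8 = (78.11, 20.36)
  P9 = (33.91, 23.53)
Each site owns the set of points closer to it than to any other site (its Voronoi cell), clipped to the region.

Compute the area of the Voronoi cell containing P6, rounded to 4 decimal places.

Area of P6's cell: 55.0724

1. box [0,89]×[0,26]: [(0, 0) (89, 0) (89, 26) (0, 26)]
2. ⊥bis P6·P0 via (28.065,17.91): [(36.6644, 0) (89, 0) (89, 26) (24.1806, 26)]  |A|=1523.0145
3. ⊥bis P6·P1 via (43.09,21.82): [(36.6644, 0) (43.0262, 0) (43.1022, 26) (24.1806, 26)]  |A|=328.684
4. ⊥bis P6·P2 via (43.175,15.96): [(34.1211, 5.297) (43.0725, 15.8393) (43.1022, 26) (24.1806, 26)]  |A|=241.1867
5. ⊥bis P6·P3 via (55.55,22.245): [(34.1211, 5.297) (43.0725, 15.8393) (43.1022, 26) (24.1806, 26)]  |A|=241.1867
6. ⊥bis P6·P4 via (35.62,20.075): [(25.2479, 23.7772) (43.0771, 17.4133) (43.1022, 26) (24.1806, 26)]  |A|=97.6567
7. ⊥bis P6·P5 via (37.295,13.2): [(25.2479, 23.7772) (43.0771, 17.4133) (43.1022, 26) (24.1806, 26)]  |A|=97.6567
8. ⊥bis P6·P7 via (18.785,11.995): [(25.2479, 23.7772) (43.0771, 17.4133) (43.1022, 26) (24.1806, 26)]  |A|=97.6567
9. ⊥bis P6·P8 via (57.18,21.1): [(25.2479, 23.7772) (43.0771, 17.4133) (43.1022, 26) (24.1806, 26)]  |A|=97.6567
10. ⊥bis P6·P9 via (35.08,22.685): [(33.692, 20.7632) (43.0771, 17.4133) (43.1022, 26) (37.4742, 26)]  |A|=55.0724
11. canonical 4-gon: [(33.692, 20.7632) (43.0771, 17.4133) (43.1022, 26) (37.4742, 26)]
12. shoelace: 55.0724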